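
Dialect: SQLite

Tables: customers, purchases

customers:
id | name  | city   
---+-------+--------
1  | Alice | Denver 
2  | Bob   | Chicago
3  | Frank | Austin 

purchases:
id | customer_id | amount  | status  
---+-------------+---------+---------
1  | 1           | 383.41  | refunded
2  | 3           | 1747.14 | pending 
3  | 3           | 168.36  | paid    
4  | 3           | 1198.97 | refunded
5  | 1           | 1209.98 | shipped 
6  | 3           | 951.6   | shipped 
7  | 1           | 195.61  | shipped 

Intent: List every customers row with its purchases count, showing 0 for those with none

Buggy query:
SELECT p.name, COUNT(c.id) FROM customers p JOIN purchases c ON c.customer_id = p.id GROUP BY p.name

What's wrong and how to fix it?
Bug: An inner join excludes parents with zero children

Fix: Use LEFT JOIN so parents without children still appear (COUNT(c.id) gives 0)

Corrected query:
SELECT p.name, COUNT(c.id) FROM customers p LEFT JOIN purchases c ON c.customer_id = p.id GROUP BY p.name

Result:
name  | COUNT(c.id)
------+------------
Alice | 3          
Bob   | 0          
Frank | 4          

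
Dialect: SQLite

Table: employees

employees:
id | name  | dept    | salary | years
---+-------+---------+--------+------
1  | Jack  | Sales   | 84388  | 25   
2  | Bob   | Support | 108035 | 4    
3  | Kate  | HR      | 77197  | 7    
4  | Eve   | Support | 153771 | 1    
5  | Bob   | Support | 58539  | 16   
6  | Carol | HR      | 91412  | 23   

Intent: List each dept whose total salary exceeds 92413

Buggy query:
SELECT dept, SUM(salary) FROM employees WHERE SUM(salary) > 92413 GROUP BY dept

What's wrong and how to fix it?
Bug: SUM(salary) is an aggregate, but WHERE filters rows before aggregation

Fix: Move the aggregate condition to a HAVING clause

Corrected query:
SELECT dept, SUM(salary) FROM employees GROUP BY dept HAVING SUM(salary) > 92413

Result:
dept    | SUM(salary)
--------+------------
HR      | 168609     
Support | 320345     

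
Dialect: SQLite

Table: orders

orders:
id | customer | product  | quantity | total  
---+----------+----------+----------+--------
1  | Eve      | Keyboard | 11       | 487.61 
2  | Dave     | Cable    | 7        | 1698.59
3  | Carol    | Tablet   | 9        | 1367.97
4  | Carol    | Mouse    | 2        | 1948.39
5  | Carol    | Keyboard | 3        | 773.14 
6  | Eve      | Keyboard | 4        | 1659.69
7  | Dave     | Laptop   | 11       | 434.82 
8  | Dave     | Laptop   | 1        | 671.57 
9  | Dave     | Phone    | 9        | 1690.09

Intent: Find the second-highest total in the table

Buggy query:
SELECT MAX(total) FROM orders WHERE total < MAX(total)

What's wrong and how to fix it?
Bug: The inner MAX is an aggregate inside WHERE, which is not allowed

Fix: Put the inner MAX in a scalar subquery

Corrected query:
SELECT MAX(total) FROM orders WHERE total < (SELECT MAX(total) FROM orders)

Result:
MAX(total)
----------
1698.59   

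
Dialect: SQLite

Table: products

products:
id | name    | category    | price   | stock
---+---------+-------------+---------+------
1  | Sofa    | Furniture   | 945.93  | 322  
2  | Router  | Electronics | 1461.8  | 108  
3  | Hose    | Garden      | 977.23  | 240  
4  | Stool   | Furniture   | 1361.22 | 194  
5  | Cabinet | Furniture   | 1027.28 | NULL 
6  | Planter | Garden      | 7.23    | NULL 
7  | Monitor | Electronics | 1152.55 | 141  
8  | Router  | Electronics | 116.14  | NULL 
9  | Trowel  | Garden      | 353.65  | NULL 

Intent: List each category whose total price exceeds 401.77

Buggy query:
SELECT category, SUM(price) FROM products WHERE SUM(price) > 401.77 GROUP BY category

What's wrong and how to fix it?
Bug: SUM(price) is an aggregate, but WHERE filters rows before aggregation

Fix: Move the aggregate condition to a HAVING clause

Corrected query:
SELECT category, SUM(price) FROM products GROUP BY category HAVING SUM(price) > 401.77

Result:
category    | SUM(price)
------------+-----------
Electronics | 2730.49   
Furniture   | 3334.43   
Garden      | 1338.11   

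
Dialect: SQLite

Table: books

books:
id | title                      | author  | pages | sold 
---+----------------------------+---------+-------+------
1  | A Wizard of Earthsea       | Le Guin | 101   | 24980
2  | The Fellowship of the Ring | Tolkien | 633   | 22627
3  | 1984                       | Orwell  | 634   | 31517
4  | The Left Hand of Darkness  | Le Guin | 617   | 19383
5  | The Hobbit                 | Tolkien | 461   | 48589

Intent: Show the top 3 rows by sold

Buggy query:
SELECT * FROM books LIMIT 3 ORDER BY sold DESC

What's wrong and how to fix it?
Bug: LIMIT must come after ORDER BY

Fix: Sort with ORDER BY, then apply LIMIT

Corrected query:
SELECT * FROM books ORDER BY sold DESC LIMIT 3

Result:
id | title                | author  | pages | sold 
---+----------------------+---------+-------+------
5  | The Hobbit           | Tolkien | 461   | 48589
3  | 1984                 | Orwell  | 634   | 31517
1  | A Wizard of Earthsea | Le Guin | 101   | 24980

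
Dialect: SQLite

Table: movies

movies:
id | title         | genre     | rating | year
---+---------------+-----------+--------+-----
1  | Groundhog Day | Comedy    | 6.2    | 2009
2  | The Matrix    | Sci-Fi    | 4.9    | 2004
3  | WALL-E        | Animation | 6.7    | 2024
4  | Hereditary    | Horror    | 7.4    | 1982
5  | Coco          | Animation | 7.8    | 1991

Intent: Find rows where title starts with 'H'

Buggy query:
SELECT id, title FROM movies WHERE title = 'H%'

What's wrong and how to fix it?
Bug: Wildcards only work with LIKE; '=' treats '%' as a literal character

Fix: Use LIKE for wildcard pattern matching

Corrected query:
SELECT id, title FROM movies WHERE title LIKE 'H%'

Result:
id | title     
---+-----------
4  | Hereditary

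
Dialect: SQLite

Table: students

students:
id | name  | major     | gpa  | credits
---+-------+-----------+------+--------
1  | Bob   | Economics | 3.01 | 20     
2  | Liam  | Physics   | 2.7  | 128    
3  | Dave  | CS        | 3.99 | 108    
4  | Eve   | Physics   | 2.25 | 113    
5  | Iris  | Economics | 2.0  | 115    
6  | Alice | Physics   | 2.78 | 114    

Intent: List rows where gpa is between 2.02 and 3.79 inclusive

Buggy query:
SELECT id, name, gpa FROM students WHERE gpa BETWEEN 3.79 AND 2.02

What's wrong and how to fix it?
Bug: The bounds are reversed; BETWEEN a AND b requires a <= b to match anything

Fix: Write BETWEEN 2.02 AND 3.79

Corrected query:
SELECT id, name, gpa FROM students WHERE gpa BETWEEN 2.02 AND 3.79

Result:
id | name  | gpa 
---+-------+-----
1  | Bob   | 3.01
2  | Liam  | 2.7 
4  | Eve   | 2.25
6  | Alice | 2.78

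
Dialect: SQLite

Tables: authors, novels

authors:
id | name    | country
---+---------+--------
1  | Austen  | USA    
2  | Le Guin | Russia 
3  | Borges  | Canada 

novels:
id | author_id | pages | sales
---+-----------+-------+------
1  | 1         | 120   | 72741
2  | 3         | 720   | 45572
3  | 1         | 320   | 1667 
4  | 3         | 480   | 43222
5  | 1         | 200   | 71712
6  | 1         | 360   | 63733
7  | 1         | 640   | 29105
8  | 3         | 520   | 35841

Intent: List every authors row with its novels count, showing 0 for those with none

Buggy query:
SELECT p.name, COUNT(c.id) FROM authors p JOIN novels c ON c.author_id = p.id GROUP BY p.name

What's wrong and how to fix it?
Bug: An inner join excludes parents with zero children

Fix: Use LEFT JOIN so parents without children still appear (COUNT(c.id) gives 0)

Corrected query:
SELECT p.name, COUNT(c.id) FROM authors p LEFT JOIN novels c ON c.author_id = p.id GROUP BY p.name

Result:
name    | COUNT(c.id)
--------+------------
Austen  | 5          
Borges  | 3          
Le Guin | 0          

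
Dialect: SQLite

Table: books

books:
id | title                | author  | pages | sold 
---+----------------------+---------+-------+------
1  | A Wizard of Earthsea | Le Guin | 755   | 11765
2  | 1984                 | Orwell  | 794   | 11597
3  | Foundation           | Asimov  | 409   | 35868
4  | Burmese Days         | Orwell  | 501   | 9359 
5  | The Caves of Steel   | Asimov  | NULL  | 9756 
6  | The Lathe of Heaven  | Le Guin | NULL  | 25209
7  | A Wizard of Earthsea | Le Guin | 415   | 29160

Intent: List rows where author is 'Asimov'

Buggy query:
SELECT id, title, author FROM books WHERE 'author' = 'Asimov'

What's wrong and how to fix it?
Bug: Single quotes denote string literals in SQL; the column name is being compared as a constant string

Fix: Remove the quotes around the column name (or use double quotes for an identifier)

Corrected query:
SELECT id, title, author FROM books WHERE author = 'Asimov'

Result:
id | title              | author
---+--------------------+-------
3  | Foundation         | Asimov
5  | The Caves of Steel | Asimov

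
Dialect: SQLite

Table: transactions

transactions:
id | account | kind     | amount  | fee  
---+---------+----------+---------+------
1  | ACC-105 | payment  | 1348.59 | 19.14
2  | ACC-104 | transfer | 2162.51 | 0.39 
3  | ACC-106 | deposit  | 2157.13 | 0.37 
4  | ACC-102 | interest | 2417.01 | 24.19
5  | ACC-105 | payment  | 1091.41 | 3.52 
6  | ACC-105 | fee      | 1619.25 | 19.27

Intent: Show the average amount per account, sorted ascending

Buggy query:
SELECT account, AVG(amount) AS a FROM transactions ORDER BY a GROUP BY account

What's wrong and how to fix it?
Bug: ORDER BY appears before GROUP BY; SQL clause order requires GROUP BY first

Fix: Move ORDER BY to the end, after GROUP BY

Corrected query:
SELECT account, AVG(amount) AS a FROM transactions GROUP BY account ORDER BY a

Result:
account | a          
--------+------------
ACC-105 | 1353.083333
ACC-106 | 2157.13    
ACC-104 | 2162.51    
ACC-102 | 2417.01    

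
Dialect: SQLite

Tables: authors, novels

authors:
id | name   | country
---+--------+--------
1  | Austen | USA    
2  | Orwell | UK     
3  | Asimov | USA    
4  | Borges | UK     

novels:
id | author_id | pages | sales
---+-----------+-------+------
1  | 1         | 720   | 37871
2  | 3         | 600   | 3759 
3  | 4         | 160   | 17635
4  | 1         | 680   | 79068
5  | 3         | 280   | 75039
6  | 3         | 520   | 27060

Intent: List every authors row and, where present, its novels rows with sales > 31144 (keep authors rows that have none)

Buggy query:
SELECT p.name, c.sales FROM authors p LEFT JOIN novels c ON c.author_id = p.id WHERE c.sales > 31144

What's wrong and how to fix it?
Bug: Filtering c.sales in WHERE discards the NULL rows produced by LEFT JOIN, turning it into an inner join

Fix: Move the right-table condition into the ON clause so unmatched parents are kept

Corrected query:
SELECT p.name, c.sales FROM authors p LEFT JOIN novels c ON c.author_id = p.id AND c.sales > 31144

Result:
name   | sales
-------+------
Austen | 37871
Austen | 79068
Orwell | NULL 
Asimov | 75039
Borges | NULL 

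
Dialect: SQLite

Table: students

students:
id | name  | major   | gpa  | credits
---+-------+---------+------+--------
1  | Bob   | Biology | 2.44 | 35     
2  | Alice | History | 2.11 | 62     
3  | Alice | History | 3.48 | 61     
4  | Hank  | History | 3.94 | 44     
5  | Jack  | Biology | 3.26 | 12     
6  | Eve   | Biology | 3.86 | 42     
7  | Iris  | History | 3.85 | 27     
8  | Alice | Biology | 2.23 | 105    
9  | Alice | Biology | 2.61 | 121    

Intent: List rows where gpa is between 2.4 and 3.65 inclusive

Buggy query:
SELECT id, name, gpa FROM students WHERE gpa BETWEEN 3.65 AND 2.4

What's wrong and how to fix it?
Bug: The bounds are reversed; BETWEEN a AND b requires a <= b to match anything

Fix: Swap the bounds so the smaller value comes first

Corrected query:
SELECT id, name, gpa FROM students WHERE gpa BETWEEN 2.4 AND 3.65

Result:
id | name  | gpa 
---+-------+-----
1  | Bob   | 2.44
3  | Alice | 3.48
5  | Jack  | 3.26
9  | Alice | 2.61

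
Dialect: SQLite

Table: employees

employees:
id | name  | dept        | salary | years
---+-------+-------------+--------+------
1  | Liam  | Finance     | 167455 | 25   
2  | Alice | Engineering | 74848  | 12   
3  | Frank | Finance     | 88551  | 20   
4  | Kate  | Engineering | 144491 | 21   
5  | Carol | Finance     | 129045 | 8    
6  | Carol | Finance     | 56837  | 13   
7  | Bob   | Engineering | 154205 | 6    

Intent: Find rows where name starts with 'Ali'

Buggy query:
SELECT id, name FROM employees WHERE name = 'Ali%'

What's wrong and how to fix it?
Bug: Wildcards only work with LIKE; '=' treats '%' as a literal character

Fix: Replace '=' with LIKE so 'Ali%' is treated as a pattern

Corrected query:
SELECT id, name FROM employees WHERE name LIKE 'Ali%'

Result:
id | name 
---+------
2  | Alice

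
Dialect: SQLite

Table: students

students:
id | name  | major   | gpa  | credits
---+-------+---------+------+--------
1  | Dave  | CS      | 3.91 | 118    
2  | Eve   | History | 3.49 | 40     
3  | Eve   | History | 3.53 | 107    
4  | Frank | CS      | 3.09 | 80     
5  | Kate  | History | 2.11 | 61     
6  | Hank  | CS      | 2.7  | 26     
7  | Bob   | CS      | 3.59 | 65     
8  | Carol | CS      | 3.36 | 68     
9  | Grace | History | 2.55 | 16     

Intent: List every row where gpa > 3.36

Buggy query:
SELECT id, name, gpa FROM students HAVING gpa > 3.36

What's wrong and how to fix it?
Bug: HAVING filters the output of aggregation, but this query has no GROUP BY and no aggregate functions, so SQLite rejects it (HAVING clause on a non-aggregate query); the condition here is per row

Fix: Use WHERE for row-level filtering

Corrected query:
SELECT id, name, gpa FROM students WHERE gpa > 3.36

Result:
id | name | gpa 
---+------+-----
1  | Dave | 3.91
2  | Eve  | 3.49
3  | Eve  | 3.53
7  | Bob  | 3.59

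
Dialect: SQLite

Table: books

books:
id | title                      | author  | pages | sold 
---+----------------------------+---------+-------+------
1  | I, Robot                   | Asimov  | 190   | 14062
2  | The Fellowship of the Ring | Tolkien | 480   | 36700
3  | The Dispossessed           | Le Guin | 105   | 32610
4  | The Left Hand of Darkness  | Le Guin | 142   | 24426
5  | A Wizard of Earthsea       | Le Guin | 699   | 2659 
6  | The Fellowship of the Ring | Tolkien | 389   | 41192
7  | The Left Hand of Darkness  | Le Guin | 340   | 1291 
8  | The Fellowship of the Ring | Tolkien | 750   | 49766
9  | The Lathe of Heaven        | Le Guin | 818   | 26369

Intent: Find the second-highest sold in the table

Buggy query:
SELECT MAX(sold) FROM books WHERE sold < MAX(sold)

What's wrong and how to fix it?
Bug: The inner MAX is an aggregate inside WHERE, which is not allowed

Fix: Put the inner MAX in a scalar subquery

Corrected query:
SELECT MAX(sold) FROM books WHERE sold < (SELECT MAX(sold) FROM books)

Result:
MAX(sold)
---------
41192    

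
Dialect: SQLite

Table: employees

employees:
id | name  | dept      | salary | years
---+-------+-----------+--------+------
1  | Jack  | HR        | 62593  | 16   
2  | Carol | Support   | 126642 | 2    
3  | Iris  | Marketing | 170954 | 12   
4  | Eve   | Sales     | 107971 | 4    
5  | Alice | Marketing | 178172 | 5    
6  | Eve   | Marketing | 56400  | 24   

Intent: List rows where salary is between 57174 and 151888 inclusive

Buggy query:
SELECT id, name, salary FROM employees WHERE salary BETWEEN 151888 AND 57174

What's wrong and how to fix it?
Bug: The bounds are reversed; BETWEEN a AND b requires a <= b to match anything

Fix: Write BETWEEN 57174 AND 151888

Corrected query:
SELECT id, name, salary FROM employees WHERE salary BETWEEN 57174 AND 151888

Result:
id | name  | salary
---+-------+-------
1  | Jack  | 62593 
2  | Carol | 126642
4  | Eve   | 107971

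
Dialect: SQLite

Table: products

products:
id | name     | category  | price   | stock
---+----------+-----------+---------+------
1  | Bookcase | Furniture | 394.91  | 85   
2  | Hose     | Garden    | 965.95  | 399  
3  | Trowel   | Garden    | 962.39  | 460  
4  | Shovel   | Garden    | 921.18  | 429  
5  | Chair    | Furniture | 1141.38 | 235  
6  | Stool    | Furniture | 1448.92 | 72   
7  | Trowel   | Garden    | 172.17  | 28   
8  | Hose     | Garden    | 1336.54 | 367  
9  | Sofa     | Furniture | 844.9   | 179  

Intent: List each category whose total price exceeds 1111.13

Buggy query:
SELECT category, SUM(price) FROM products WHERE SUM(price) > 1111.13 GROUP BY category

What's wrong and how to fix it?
Bug: SUM(price) is an aggregate, but WHERE filters rows before aggregation

Fix: Use HAVING (which filters groups after aggregation) instead of WHERE

Corrected query:
SELECT category, SUM(price) FROM products GROUP BY category HAVING SUM(price) > 1111.13

Result:
category  | SUM(price)
----------+-----------
Furniture | 3830.11   
Garden    | 4358.23   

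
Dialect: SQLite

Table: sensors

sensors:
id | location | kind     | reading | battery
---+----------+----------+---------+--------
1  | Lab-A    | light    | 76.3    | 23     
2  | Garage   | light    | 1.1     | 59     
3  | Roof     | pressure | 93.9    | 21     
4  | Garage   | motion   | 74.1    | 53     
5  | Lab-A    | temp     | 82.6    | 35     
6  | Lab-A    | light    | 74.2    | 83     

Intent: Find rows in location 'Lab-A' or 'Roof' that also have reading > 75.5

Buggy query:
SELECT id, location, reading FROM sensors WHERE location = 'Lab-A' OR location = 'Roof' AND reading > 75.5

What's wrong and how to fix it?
Bug: Without parentheses, AND is evaluated before OR, so the reading filter only applies to the 'Roof' branch

Fix: Group the OR with parentheses (or use IN), then AND the threshold

Corrected query:
SELECT id, location, reading FROM sensors WHERE (location = 'Lab-A' OR location = 'Roof') AND reading > 75.5

Result:
id | location | reading
---+----------+--------
1  | Lab-A    | 76.3   
3  | Roof     | 93.9   
5  | Lab-A    | 82.6   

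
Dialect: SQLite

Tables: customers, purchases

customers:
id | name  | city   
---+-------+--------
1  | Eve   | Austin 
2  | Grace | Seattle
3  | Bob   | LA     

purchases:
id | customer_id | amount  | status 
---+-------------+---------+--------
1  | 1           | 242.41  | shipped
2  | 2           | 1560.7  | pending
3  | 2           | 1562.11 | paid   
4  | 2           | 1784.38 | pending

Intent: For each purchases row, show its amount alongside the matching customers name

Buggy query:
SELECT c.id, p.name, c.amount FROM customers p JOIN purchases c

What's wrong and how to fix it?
Bug: Missing join condition: each purchases row is matched to all customers rows instead of just its own

Fix: Add ON c.customer_id = p.id to the JOIN

Corrected query:
SELECT c.id, p.name, c.amount FROM customers p JOIN purchases c ON c.customer_id = p.id

Result:
id | name  | amount 
---+-------+--------
1  | Eve   | 242.41 
2  | Grace | 1560.7 
3  | Grace | 1562.11
4  | Grace | 1784.38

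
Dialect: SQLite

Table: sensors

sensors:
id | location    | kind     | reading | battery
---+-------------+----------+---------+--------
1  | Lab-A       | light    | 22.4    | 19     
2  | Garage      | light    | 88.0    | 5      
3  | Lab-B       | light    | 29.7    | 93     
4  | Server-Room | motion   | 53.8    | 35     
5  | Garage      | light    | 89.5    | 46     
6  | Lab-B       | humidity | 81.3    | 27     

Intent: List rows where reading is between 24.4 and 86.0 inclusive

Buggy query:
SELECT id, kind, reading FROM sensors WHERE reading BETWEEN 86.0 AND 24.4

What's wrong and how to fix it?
Bug: BETWEEN expects the lower bound first; with 86.0 AND 24.4 the range is empty

Fix: Swap the bounds so the smaller value comes first

Corrected query:
SELECT id, kind, reading FROM sensors WHERE reading BETWEEN 24.4 AND 86.0

Result:
id | kind     | reading
---+----------+--------
3  | light    | 29.7   
4  | motion   | 53.8   
6  | humidity | 81.3   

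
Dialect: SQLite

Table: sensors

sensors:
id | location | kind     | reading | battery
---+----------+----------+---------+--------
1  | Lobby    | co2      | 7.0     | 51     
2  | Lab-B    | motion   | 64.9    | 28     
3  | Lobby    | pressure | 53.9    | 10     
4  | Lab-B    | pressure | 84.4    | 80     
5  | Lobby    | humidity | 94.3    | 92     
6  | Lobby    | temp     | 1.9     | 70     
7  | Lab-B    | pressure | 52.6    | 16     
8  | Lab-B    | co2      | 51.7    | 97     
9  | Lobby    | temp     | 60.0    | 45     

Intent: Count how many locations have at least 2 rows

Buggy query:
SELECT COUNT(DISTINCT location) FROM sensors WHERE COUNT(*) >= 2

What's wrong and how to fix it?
Bug: WHERE filters individual rows, not groups, so a group-level COUNT is invalid there

Fix: Use a subquery that GROUPs and filters with HAVING, then count its rows

Corrected query:
SELECT COUNT(*) FROM (SELECT location FROM sensors GROUP BY location HAVING COUNT(*) >= 2)

Result:
COUNT(*)
--------
2       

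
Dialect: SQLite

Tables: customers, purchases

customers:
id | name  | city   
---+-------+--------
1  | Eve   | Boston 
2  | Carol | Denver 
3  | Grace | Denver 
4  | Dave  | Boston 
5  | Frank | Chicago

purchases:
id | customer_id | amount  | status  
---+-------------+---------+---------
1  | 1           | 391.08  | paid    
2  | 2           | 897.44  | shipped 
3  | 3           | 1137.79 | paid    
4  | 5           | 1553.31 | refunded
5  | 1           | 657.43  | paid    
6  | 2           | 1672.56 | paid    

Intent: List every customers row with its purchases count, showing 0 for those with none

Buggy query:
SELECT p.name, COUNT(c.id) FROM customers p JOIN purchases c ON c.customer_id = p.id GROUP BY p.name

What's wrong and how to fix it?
Bug: An inner join excludes parents with zero children

Fix: Switch to LEFT JOIN to retain unmatched parent rows

Corrected query:
SELECT p.name, COUNT(c.id) FROM customers p LEFT JOIN purchases c ON c.customer_id = p.id GROUP BY p.name

Result:
name  | COUNT(c.id)
------+------------
Carol | 2          
Dave  | 0          
Eve   | 2          
Frank | 1          
Grace | 1          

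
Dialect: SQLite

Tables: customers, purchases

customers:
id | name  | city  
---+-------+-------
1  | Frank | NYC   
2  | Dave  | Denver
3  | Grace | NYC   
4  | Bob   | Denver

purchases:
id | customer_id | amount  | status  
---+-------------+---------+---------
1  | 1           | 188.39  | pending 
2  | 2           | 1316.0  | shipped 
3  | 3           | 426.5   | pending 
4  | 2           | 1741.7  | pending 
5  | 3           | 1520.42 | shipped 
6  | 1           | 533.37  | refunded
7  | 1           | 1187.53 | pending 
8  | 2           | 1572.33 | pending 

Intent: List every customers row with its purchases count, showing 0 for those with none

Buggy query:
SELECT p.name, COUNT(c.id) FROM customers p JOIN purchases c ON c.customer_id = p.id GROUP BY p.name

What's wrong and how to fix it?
Bug: An inner join excludes parents with zero children

Fix: Use LEFT JOIN so parents without children still appear (COUNT(c.id) gives 0)

Corrected query:
SELECT p.name, COUNT(c.id) FROM customers p LEFT JOIN purchases c ON c.customer_id = p.id GROUP BY p.name

Result:
name  | COUNT(c.id)
------+------------
Bob   | 0          
Dave  | 3          
Frank | 3          
Grace | 2          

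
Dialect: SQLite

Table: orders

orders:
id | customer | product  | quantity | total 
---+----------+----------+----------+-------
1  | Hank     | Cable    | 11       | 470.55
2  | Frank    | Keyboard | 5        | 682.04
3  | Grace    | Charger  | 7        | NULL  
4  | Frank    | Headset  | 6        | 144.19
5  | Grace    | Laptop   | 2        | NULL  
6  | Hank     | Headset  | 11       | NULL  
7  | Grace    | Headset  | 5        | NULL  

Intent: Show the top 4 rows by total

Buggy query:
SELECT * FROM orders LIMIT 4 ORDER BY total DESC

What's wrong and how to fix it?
Bug: LIMIT must come after ORDER BY

Fix: Swap the clauses: ORDER BY first, then LIMIT

Corrected query:
SELECT * FROM orders ORDER BY total DESC LIMIT 4

Result:
id | customer | product  | quantity | total 
---+----------+----------+----------+-------
2  | Frank    | Keyboard | 5        | 682.04
1  | Hank     | Cable    | 11       | 470.55
4  | Frank    | Headset  | 6        | 144.19
3  | Grace    | Charger  | 7        | NULL  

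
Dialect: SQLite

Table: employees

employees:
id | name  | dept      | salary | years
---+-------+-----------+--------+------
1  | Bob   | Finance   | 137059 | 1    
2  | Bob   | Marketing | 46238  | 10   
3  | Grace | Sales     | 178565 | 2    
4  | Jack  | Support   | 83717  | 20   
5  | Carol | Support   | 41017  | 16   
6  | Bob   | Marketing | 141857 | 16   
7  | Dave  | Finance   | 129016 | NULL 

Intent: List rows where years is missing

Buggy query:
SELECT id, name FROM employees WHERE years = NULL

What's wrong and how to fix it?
Bug: '= NULL' is always unknown in SQL three-valued logic, so no rows match

Fix: Replace '= NULL' with 'IS NULL'

Corrected query:
SELECT id, name FROM employees WHERE years IS NULL

Result:
id | name
---+-----
7  | Dave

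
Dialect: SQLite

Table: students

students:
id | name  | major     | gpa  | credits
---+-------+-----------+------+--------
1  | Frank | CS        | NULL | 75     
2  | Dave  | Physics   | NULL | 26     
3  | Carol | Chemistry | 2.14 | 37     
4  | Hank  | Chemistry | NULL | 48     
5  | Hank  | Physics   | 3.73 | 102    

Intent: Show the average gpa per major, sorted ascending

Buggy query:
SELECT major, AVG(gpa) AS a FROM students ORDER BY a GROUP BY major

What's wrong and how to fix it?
Bug: ORDER BY appears before GROUP BY; SQL clause order requires GROUP BY first

Fix: Move ORDER BY to the end, after GROUP BY

Corrected query:
SELECT major, AVG(gpa) AS a FROM students GROUP BY major ORDER BY a

Result:
major     | a   
----------+-----
CS        | NULL
Chemistry | 2.14
Physics   | 3.73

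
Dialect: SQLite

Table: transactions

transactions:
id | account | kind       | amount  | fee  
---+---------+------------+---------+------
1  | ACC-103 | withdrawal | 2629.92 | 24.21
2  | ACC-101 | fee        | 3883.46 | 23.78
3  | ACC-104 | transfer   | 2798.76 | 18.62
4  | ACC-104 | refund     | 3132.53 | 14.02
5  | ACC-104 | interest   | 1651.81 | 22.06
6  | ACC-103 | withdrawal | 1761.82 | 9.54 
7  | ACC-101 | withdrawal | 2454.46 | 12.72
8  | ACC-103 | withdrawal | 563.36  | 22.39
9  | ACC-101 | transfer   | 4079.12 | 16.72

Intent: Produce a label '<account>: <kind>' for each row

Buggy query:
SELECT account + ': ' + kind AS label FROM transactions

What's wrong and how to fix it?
Bug: SQLite uses || for string concatenation; + coerces text to numbers (yielding 0)

Fix: Replace + with || to concatenate text

Corrected query:
SELECT account || ': ' || kind AS label FROM transactions

Result:
label              
-------------------
ACC-103: withdrawal
ACC-101: fee       
ACC-104: transfer  
ACC-104: refund    
ACC-104: interest  
ACC-103: withdrawal
ACC-101: withdrawal
ACC-103: withdrawal
ACC-101: transfer  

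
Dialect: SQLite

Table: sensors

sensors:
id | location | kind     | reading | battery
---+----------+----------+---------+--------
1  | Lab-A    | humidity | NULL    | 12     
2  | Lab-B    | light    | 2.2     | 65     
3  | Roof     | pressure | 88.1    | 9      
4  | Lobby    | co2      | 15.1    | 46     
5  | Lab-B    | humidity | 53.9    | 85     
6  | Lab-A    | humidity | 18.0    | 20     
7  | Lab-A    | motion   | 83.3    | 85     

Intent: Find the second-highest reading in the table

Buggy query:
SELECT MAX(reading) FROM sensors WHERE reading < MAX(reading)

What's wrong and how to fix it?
Bug: The inner MAX is an aggregate inside WHERE, which is not allowed

Fix: Compute the overall MAX in a subquery, then take MAX of rows below it

Corrected query:
SELECT MAX(reading) FROM sensors WHERE reading < (SELECT MAX(reading) FROM sensors)

Result:
MAX(reading)
------------
83.3        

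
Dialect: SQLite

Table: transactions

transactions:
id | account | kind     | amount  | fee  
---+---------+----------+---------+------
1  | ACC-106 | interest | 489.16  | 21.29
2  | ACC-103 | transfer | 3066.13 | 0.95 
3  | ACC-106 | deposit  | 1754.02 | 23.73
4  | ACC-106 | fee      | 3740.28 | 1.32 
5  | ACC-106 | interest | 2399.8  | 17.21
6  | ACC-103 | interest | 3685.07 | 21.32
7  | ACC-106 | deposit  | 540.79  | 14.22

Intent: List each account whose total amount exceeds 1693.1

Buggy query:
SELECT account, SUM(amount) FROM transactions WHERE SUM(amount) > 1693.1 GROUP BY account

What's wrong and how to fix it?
Bug: SUM(amount) is an aggregate, but WHERE filters rows before aggregation

Fix: Use HAVING (which filters groups after aggregation) instead of WHERE

Corrected query:
SELECT account, SUM(amount) FROM transactions GROUP BY account HAVING SUM(amount) > 1693.1

Result:
account | SUM(amount)
--------+------------
ACC-103 | 6751.2     
ACC-106 | 8924.05    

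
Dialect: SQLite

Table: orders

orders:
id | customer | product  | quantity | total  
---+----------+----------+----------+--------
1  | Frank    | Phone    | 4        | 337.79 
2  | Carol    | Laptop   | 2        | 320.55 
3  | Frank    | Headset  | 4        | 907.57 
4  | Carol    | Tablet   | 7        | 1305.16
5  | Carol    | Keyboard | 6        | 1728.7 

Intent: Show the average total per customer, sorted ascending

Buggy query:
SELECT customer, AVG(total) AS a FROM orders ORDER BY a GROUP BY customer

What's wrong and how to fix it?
Bug: GROUP BY must precede ORDER BY

Fix: Move ORDER BY to the end, after GROUP BY

Corrected query:
SELECT customer, AVG(total) AS a FROM orders GROUP BY customer ORDER BY a

Result:
customer | a          
---------+------------
Frank    | 622.68     
Carol    | 1118.136667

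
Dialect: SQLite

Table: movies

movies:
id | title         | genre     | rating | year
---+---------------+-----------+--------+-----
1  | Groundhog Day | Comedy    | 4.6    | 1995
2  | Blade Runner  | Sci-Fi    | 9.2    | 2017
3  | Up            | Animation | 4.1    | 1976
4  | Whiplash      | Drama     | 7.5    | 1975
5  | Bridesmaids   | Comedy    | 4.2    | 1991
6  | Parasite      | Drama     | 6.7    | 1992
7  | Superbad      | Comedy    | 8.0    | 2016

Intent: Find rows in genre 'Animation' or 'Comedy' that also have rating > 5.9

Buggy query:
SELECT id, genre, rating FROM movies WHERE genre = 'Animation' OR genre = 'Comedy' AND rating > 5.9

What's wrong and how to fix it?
Bug: Without parentheses, AND is evaluated before OR, so the rating filter only applies to the 'Comedy' branch

Fix: Group the OR with parentheses (or use IN), then AND the threshold

Corrected query:
SELECT id, genre, rating FROM movies WHERE (genre = 'Animation' OR genre = 'Comedy') AND rating > 5.9

Result:
id | genre  | rating
---+--------+-------
7  | Comedy | 8     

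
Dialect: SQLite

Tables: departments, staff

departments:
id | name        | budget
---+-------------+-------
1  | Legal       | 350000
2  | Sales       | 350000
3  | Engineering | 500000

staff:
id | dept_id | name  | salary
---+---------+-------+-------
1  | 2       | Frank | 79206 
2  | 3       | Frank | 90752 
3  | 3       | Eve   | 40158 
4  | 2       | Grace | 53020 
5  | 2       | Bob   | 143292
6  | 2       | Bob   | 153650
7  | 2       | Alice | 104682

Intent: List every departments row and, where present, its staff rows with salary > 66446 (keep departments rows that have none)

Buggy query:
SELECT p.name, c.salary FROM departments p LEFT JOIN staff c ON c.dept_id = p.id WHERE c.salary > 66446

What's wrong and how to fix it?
Bug: A WHERE condition on the right-hand table after LEFT JOIN drops unmatched parents

Fix: Put 'c.salary > 66446' in the JOIN's ON clause instead of WHERE

Corrected query:
SELECT p.name, c.salary FROM departments p LEFT JOIN staff c ON c.dept_id = p.id AND c.salary > 66446

Result:
name        | salary
------------+-------
Legal       | NULL  
Sales       | 79206 
Sales       | 104682
Sales       | 143292
Sales       | 153650
Engineering | 90752 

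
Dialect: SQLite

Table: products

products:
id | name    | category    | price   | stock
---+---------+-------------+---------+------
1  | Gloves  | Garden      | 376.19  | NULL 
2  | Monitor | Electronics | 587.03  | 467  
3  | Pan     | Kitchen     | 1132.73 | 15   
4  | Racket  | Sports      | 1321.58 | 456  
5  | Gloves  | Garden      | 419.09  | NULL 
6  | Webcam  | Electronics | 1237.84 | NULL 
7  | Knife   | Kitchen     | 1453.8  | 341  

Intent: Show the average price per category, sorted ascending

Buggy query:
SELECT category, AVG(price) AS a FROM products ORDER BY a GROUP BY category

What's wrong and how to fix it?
Bug: GROUP BY must precede ORDER BY

Fix: Reorder: SELECT … FROM … GROUP BY … ORDER BY …

Corrected query:
SELECT category, AVG(price) AS a FROM products GROUP BY category ORDER BY a

Result:
category    | a       
------------+---------
Garden      | 397.64  
Electronics | 912.435 
Kitchen     | 1293.265
Sports      | 1321.58 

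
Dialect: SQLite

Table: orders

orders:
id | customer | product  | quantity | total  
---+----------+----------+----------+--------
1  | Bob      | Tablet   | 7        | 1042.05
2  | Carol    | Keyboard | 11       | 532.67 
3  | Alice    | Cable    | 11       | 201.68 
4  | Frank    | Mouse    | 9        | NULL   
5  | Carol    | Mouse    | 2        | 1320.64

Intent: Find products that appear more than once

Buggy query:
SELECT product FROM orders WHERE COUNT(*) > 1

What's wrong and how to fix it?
Bug: WHERE can't reference COUNT(*); aggregates are computed after WHERE

Fix: GROUP BY product, then filter groups with HAVING COUNT(*) > 1

Corrected query:
SELECT product FROM orders GROUP BY product HAVING COUNT(*) > 1

Result:
product
-------
Mouse  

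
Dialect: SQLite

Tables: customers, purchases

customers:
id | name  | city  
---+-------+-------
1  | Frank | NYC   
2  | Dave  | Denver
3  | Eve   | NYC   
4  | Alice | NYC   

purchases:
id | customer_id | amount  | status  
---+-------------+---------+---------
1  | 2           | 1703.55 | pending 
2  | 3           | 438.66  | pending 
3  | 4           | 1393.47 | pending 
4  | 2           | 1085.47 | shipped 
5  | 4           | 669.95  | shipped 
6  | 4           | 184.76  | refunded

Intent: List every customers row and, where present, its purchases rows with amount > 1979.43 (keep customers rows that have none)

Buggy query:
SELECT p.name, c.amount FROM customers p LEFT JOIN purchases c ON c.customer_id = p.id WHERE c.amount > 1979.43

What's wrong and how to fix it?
Bug: A WHERE condition on the right-hand table after LEFT JOIN drops unmatched parents

Fix: Move the right-table condition into the ON clause so unmatched parents are kept

Corrected query:
SELECT p.name, c.amount FROM customers p LEFT JOIN purchases c ON c.customer_id = p.id AND c.amount > 1979.43

Result:
name  | amount
------+-------
Frank | NULL  
Dave  | NULL  
Eve   | NULL  
Alice | NULL  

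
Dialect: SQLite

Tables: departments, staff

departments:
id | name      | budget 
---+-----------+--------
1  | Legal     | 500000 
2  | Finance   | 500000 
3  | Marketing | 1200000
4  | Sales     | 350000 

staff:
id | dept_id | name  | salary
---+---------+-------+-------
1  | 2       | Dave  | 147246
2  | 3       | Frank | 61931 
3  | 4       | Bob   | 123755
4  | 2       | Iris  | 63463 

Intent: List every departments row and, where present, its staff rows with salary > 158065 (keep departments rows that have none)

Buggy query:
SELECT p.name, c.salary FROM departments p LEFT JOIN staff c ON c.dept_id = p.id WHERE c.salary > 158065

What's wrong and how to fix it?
Bug: A WHERE condition on the right-hand table after LEFT JOIN drops unmatched parents

Fix: Put 'c.salary > 158065' in the JOIN's ON clause instead of WHERE

Corrected query:
SELECT p.name, c.salary FROM departments p LEFT JOIN staff c ON c.dept_id = p.id AND c.salary > 158065

Result:
name      | salary
----------+-------
Legal     | NULL  
Finance   | NULL  
Marketing | NULL  
Sales     | NULL  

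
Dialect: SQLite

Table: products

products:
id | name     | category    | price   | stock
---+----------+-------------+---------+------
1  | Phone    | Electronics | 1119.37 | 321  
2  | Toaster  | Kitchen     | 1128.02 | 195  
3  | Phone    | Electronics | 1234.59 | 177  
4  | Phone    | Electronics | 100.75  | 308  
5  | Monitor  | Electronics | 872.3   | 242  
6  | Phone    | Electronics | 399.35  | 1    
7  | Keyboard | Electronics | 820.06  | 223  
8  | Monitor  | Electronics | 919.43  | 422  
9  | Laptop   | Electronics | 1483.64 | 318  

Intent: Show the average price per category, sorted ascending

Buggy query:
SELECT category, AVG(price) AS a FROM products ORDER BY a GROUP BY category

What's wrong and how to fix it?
Bug: ORDER BY appears before GROUP BY; SQL clause order requires GROUP BY first

Fix: Reorder: SELECT … FROM … GROUP BY … ORDER BY …

Corrected query:
SELECT category, AVG(price) AS a FROM products GROUP BY category ORDER BY a

Result:
category    | a        
------------+----------
Electronics | 868.68625
Kitchen     | 1128.02  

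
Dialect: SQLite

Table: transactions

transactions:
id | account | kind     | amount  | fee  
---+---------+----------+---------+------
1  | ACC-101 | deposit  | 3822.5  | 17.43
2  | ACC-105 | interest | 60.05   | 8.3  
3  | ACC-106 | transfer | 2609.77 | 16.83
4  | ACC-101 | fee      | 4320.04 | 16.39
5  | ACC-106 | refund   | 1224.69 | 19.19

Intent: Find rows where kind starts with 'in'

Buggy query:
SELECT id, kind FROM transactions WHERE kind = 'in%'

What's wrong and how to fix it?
Bug: Wildcards only work with LIKE; '=' treats '%' as a literal character

Fix: Replace '=' with LIKE so 'in%' is treated as a pattern

Corrected query:
SELECT id, kind FROM transactions WHERE kind LIKE 'in%'

Result:
id | kind    
---+---------
2  | interest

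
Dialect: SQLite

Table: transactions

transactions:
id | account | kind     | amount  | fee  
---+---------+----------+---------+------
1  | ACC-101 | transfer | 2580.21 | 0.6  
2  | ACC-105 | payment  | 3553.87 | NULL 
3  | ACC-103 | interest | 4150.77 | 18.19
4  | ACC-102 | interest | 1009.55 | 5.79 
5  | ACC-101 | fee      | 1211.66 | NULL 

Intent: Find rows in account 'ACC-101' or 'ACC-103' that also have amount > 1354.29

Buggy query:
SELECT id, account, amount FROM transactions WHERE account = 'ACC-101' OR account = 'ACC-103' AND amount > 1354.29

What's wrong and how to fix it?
Bug: Without parentheses, AND is evaluated before OR, so the amount filter only applies to the 'ACC-103' branch

Fix: Add parentheses around the OR so the AND applies to both alternatives

Corrected query:
SELECT id, account, amount FROM transactions WHERE (account = 'ACC-101' OR account = 'ACC-103') AND amount > 1354.29

Result:
id | account | amount 
---+---------+--------
1  | ACC-101 | 2580.21
3  | ACC-103 | 4150.77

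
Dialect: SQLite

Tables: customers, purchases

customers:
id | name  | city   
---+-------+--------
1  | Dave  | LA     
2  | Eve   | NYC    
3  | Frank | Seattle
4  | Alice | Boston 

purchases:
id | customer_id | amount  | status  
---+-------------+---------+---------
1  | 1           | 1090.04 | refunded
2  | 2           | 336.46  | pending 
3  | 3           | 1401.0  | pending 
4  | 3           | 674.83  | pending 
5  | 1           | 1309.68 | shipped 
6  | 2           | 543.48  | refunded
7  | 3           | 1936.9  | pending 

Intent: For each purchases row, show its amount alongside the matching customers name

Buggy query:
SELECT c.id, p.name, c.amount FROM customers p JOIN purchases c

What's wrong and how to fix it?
Bug: Missing join condition: each purchases row is matched to all customers rows instead of just its own

Fix: Specify the join condition linking the foreign key to the parent id

Corrected query:
SELECT c.id, p.name, c.amount FROM customers p JOIN purchases c ON c.customer_id = p.id

Result:
id | name  | amount 
---+-------+--------
1  | Dave  | 1090.04
2  | Eve   | 336.46 
3  | Frank | 1401   
4  | Frank | 674.83 
5  | Dave  | 1309.68
6  | Eve   | 543.48 
7  | Frank | 1936.9 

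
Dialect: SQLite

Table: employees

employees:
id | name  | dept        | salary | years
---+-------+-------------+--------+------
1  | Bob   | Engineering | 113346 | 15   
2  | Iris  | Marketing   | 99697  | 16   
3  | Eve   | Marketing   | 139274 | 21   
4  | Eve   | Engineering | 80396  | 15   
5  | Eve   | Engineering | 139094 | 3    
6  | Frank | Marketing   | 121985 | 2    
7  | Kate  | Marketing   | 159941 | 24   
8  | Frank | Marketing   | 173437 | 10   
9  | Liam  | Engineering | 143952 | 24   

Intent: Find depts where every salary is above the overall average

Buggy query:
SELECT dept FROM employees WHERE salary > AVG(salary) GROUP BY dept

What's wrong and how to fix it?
Bug: AVG() is an aggregate; it can't sit directly in WHERE

Fix: Use a subquery for AVG and a HAVING MIN(...) filter so the condition holds for every row in the group

Corrected query:
SELECT dept FROM employees GROUP BY dept HAVING MIN(salary) > (SELECT AVG(salary) FROM employees)

Result:
(no rows)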